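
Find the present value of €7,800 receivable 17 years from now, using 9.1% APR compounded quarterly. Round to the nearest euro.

€1,690

i = 0.091/4 = 0.02275 per quarter; n = 17·4 = 68.
PV = 7,800 / (1 + 0.02275)^68 = 7,800 / 4.616631 = 1,689.5436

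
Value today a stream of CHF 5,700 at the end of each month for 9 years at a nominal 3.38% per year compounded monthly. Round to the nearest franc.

i = 0.0338/12 = 0.00281667 per month; n = 9·12 = 108.
PV = 5700 × [1 − (1+0.00281667)^(−108)] / 0.00281667 = 5700 × 93.007515 = 530,142.8376

CHF 530,143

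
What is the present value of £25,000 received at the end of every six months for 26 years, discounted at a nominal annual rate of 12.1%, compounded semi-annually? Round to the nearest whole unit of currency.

£393,741

i = 0.121/2 = 0.0605 per half-year; n = 26·2 = 52.
PV = PMT · [1 − (1+i)^(−n)] / i = 25000 · 15.749653 = 393,741.3151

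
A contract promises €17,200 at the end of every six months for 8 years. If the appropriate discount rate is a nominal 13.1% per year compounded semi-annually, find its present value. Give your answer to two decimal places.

€167,440.36

i = 0.131/2 = 0.0655 per half-year; n = 8·2 = 16.
PV = 17200 × [1 − (1+0.0655)^(−16)] / 0.0655 = 17200 × 9.734905 = 167,440.3610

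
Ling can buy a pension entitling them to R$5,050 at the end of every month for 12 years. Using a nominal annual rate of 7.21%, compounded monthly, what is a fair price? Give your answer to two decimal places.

R$485,759.36

i = 0.0721/12 = 0.00600833 per month; n = 12·12 = 144.
PV = 5050 × [1 − (1+0.00600833)^(−144)] / 0.00600833 = 5050 × 96.189973 = 485,759.3628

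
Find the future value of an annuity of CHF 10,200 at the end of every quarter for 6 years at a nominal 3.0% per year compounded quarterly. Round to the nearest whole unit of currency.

CHF 267,122

Periodic rate i = 0.03/4 = 0.0075; n = 6 × 4 = 24 periods.
FV = PMT · [(1+i)^n − 1] / i = 10200 · 26.188471 = 267,122.4000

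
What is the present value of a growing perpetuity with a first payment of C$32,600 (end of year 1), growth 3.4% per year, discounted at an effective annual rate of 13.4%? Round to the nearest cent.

PV = D₁/(r − g) = 32600/(0.134 − 0.034) = 326,000.0000

C$326,000.00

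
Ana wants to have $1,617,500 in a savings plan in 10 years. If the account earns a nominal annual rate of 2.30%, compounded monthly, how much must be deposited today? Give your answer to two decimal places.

With 12 periods per year: i = 0.00191667, n = 120.
Discount factor = (1+0.00191667)^(−120) = 0.794709; PV = 1,617,500 × 0.794709 = 1,285,441.0420

$1,285,441.04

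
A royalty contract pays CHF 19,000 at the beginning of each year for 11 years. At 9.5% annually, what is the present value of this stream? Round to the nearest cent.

Annuity factor a(11|0.095) × (1+i) = 7.278798; PV = 19000 × 7.278798 = 138,297.1627
(annuity-due: payments at period start, so ×(1+i).)

CHF 138,297.16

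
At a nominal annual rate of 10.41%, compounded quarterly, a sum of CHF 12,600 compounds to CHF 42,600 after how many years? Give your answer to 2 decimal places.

11.85 years

Periodic rate i = 0.1041/4 = 0.026025.
(1+i)^n = 42600/12600 = 3.38095, so n = ln 3.38095 / ln 1.02602 = 47.4137 quarters
= 47.4137/4 years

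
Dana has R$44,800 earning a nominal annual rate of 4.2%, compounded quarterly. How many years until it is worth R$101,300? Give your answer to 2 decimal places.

19.53 years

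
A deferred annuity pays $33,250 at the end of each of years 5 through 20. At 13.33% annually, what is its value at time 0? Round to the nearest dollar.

$130,790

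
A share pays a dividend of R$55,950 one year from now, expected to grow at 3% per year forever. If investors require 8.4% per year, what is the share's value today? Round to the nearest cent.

PV = PMT / (i − g) = 55950 / (0.084 − 0.03) = 55950 / 0.054000 = 1,036,111.1111

R$1,036,111.11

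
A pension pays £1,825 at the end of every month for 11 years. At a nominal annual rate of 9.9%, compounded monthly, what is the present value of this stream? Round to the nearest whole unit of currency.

Periodic rate i = 0.099/12 = 0.00825; n = 11 × 12 = 132 periods.
PV = 1825 × [1 − (1+0.00825)^(−132)] / 0.00825 = 1825 × 80.235174 = 146,429.1923

£146,429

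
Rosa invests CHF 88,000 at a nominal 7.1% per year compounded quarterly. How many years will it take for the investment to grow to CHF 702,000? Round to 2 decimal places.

Periodic rate i = 0.071/4 = 0.01775.
n = ln(702000/88000) / ln(1+0.01775) = ln(7.97727) / 0.017594 = 118.0266 quarters
= 118.0266/4 years

29.51 years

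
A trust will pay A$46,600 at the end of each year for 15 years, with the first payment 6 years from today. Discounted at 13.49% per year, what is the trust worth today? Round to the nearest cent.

Value one period before first payment (t=5): 46600 × [1 − (1+0.1349)^(−15)] / 0.1349 = 46600 × 6.302129 = 293,679.1892
Discount back 5 years: 293,679.1892 × (1+0.1349)^(−5) = 293,679.1892 × 0.531144 = 155,985.8459

A$155,985.85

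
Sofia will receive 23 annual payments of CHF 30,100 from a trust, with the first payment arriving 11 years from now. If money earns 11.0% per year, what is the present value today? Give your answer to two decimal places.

CHF 87,630.40

PV at t=10 (ordinary 23-year annuity): 30100 × a(23|0.11) = 30100 × 8.266432 = 248,819.5912
PV₀ = 248,819.5912 / (1+0.11)^10 = 248,819.5912 / 2.839421 = 87,630.3980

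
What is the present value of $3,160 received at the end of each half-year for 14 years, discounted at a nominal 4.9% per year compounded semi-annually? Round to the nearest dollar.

$63,488

i = 0.049/2 = 0.0245 per half-year; n = 14·2 = 28.
Annuity factor a(28|0.0245) = 20.091116; PV = 3160 × 20.091116 = 63,487.9253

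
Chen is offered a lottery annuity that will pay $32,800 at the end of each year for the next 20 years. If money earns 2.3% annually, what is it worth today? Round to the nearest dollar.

PV = 32800 × [1 − (1+0.023)^(−20)] / 0.023 = 32800 × 15.887766 = 521,118.7257

$521,119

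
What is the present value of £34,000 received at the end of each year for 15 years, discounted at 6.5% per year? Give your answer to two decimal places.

PV = 34000 × [1 − (1+0.065)^(−15)] / 0.065 = 34000 × 9.402669 = 319,690.7411

£319,690.74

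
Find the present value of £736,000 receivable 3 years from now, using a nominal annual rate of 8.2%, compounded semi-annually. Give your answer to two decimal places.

i = 0.082/2 = 0.041 per half-year; n = 3·2 = 6.
PV = FV·(1+i)^(−n) = 736,000 × 0.785770 = 578,326.9585

£578,326.96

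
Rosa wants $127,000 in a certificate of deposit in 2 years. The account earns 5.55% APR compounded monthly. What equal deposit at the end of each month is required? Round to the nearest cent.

$5,015.63

With 12 periods per year: i = 0.004625, n = 24.
PMT = 127000 / ( [(1+0.004625)^24 − 1] / 0.004625 ) = 127000 / 25.320866 = 5,015.6263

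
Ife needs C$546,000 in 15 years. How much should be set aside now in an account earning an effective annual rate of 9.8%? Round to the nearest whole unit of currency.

PV = 546,000 / (1 + 0.098)^15 = 546,000 / 4.064762 = 134,325.2140

C$134,325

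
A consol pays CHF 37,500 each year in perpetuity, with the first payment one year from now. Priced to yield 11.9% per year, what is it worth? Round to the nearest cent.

PV = PMT / i = 37500 / 0.119 = 315,126.0504

CHF 315,126.05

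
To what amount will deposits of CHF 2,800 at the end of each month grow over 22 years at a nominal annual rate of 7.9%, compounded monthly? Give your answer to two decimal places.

CHF 1,979,280.45

With 12 periods per year: i = 0.00658333, n = 264.
FV = 2800 × [(1+0.00658333)^264 − 1] / 0.00658333 = 2800 × 706.885875 = 1,979,280.4506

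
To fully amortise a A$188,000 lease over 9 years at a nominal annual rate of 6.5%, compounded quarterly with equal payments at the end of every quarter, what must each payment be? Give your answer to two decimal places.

A$6,938.95

Periodic rate i = 0.065/4 = 0.01625; n = 9 × 4 = 36 periods.
Annuity-PV factor = 27.093435; PMT = 188000 / 27.093435 = 6,938.9504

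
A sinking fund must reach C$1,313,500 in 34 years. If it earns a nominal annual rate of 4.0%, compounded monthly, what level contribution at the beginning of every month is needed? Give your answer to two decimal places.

C$1,511.33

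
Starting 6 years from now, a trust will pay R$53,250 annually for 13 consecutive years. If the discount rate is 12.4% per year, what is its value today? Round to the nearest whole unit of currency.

Value one period before first payment (t=5): 53250 × [1 − (1+0.124)^(−13)] / 0.124 = 53250 × 6.300038 = 335,477.0258
PV₀ = 335,477.0258 / (1+0.124)^5 = 335,477.0258 / 1.794038 = 186,995.5312

R$186,996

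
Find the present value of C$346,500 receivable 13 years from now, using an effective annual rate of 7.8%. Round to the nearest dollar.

Discount factor = (1+0.078)^(−13) = 0.376666; PV = 346,500 × 0.376666 = 130,514.6755

C$130,515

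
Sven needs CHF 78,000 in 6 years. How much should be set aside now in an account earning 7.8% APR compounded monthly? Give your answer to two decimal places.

CHF 48,921.81

i = 0.078/12 = 0.0065 per month; n = 6·12 = 72.
PV = 78,000 / (1 + 0.0065)^72 = 78,000 / 1.594381 = 48,921.8080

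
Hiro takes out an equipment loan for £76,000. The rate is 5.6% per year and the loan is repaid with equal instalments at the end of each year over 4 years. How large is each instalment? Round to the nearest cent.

£21,732.41

Annuity-PV factor = 3.497081; PMT = 76000 / 3.497081 = 21,732.4084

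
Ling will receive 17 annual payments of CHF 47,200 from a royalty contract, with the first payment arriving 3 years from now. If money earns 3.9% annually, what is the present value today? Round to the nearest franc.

CHF 536,070

PV at t=2 (ordinary 17-year annuity): 47200 × a(17|0.039) = 47200 × 12.260564 = 578,698.6395
PV₀ = 578,698.6395 / (1+0.039)^2 = 578,698.6395 / 1.079521 = 536,069.8305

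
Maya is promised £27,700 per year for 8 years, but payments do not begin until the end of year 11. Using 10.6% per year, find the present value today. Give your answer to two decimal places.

£52,799.44

PV at t=10 (ordinary 8-year annuity): 27700 × a(8|0.106) = 27700 × 5.220364 = 144,604.0848
Discount back 10 years: 144,604.0848 × (1+0.106)^(−10) = 144,604.0848 × 0.365131 = 52,799.4370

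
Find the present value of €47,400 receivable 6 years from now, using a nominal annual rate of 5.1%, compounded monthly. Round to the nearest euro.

i = 0.051/12 = 0.00425 per month; n = 6·12 = 72.
Discount factor = (1+0.00425)^(−72) = 0.736864; PV = 47,400 × 0.736864 = 34,927.3658

€34,927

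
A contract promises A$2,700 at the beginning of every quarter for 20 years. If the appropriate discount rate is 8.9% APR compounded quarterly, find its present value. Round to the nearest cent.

A$102,716.82

Periodic rate i = 0.089/4 = 0.02225; n = 20 × 4 = 80 periods.
PV = PMT · [1 − (1+i)^(−n)] / i × (1+i) = 2700 · 38.043266 = 102,716.8178
Payments are at the start of each period, so multiply by (1+i).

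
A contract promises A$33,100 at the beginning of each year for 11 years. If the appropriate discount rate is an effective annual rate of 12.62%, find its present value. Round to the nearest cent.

Annuity factor a(11|0.1262) × (1+i) = 6.509663; PV = 33100 × 6.509663 = 215,469.8327
(Beginning-of-period payments → annuity-due factor ×(1+i).)

A$215,469.83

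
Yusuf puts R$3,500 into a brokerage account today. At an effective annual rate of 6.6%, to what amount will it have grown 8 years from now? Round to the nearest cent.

FV = 3,500 × (1 + 0.066)^8 = 5,836.1397

R$5,836.14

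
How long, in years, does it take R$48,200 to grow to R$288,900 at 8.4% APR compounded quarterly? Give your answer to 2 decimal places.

21.54 years

Periodic rate i = 0.084/4 = 0.021.
n = ln(288900/48200) / ln(1+0.021) = ln(5.99378) / 0.020783 = 86.1647 quarters
= 86.1647/4 years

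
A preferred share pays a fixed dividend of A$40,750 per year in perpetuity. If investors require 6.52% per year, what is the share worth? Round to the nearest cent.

PV = PMT / i = 40750 / 0.0652 = 625,000.0000

A$625,000.00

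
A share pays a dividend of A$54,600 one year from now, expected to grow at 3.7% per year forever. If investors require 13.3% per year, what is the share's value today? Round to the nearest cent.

A$568,750.00

PV = D₁/(r − g) = 54600/(0.133 − 0.037) = 568,750.0000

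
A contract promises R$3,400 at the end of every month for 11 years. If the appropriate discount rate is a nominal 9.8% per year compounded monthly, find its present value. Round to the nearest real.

With 12 periods per year: i = 0.00816667, n = 132.
Annuity factor a(132|0.00816667) = 80.599789; PV = 3400 × 80.599789 = 274,039.2815

R$274,039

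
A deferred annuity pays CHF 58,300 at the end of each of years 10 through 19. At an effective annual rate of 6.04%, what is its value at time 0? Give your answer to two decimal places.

Value one period before first payment (t=9): 58300 × [1 − (1+0.0604)^(−10)] / 0.0604 = 58300 × 7.346159 = 428,281.0725
PV₀ = 428,281.0725 / (1+0.0604)^9 = 428,281.0725 / 1.695225 = 252,639.5912

CHF 252,639.59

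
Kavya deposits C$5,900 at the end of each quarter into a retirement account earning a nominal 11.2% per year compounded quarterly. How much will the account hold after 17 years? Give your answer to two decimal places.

C$1,167,211.34

With 4 periods per year: i = 0.028, n = 68.
FV = PMT · [(1+i)^n − 1] / i = 5900 · 197.832431 = 1,167,211.3407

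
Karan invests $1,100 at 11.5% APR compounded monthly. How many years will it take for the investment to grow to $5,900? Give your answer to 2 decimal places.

Periodic rate i = 0.115/12 = 0.00958333.
(1+i)^n = 5900/1100 = 5.36364, so n = ln 5.36364 / ln 1.00958 = 176.1055 months
= 176.1055/12 years

14.68 years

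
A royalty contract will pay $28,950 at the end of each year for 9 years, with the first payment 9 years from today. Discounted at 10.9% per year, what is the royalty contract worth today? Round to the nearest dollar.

$70,334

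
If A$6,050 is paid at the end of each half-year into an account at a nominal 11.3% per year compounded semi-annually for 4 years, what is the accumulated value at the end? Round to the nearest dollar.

Periodic rate i = 0.113/2 = 0.0565; n = 4 × 2 = 8 periods.
FV = PMT · [(1+i)^n − 1] / i = 6050 · 9.773978 = 59,132.5693

A$59,133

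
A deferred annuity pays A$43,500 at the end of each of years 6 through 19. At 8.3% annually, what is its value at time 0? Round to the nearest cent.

Value one period before first payment (t=5): 43500 × [1 − (1+0.083)^(−14)] / 0.083 = 43500 × 8.102498 = 352,458.6517
PV₀ = 352,458.6517 / (1+0.083)^5 = 352,458.6517 / 1.489849 = 236,573.3896

A$236,573.39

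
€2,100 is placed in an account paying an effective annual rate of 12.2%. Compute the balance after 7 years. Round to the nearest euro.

€4,701

FV = 2,100 × (1 + 0.122)^7 = 4,700.7731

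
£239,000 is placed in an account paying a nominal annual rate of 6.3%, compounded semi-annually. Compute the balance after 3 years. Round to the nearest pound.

i = 0.063/2 = 0.0315 per half-year; n = 3·2 = 6.
FV = PV·(1+i)^n = 239,000 × 1.204524 = 287,881.1937

£287,881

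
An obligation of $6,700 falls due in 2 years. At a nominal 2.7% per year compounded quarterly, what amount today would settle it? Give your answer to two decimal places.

$6,348.95

Periodic rate i = 0.027/4 = 0.00675; n = 2 × 4 = 8 periods.
Discount factor = (1+0.00675)^(−8) = 0.947604; PV = 6,700 × 0.947604 = 6,348.9469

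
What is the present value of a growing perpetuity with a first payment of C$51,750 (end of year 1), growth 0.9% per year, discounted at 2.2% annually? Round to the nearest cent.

PV = D₁/(r − g) = 51750/(0.022 − 0.009) = 3,980,769.2308

C$3,980,769.23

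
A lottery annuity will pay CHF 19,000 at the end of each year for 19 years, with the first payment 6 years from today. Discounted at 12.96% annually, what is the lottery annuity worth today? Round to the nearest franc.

CHF 71,843

Value one period before first payment (t=5): 19000 × [1 − (1+0.1296)^(−19)] / 0.1296 = 19000 × 6.954276 = 132,131.2369
PV₀ = 132,131.2369 / (1+0.1296)^5 = 132,131.2369 / 1.839177 = 71,842.6067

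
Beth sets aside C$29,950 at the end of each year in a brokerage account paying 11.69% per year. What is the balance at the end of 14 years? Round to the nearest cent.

C$948,230.40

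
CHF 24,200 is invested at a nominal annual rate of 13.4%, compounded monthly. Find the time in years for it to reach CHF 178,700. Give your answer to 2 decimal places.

Periodic rate i = 0.134/12 = 0.0111667.
(1+i)^n = 178700/24200 = 7.38430, so n = ln 7.38430 / ln 1.01117 = 180.0446 months
= 180.0446/12 years

15.00 years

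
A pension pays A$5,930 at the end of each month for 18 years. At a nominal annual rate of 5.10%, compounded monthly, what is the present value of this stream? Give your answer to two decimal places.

Periodic rate i = 0.051/12 = 0.00425; n = 18 × 12 = 216 periods.
PV = PMT · [1 − (1+i)^(−n)] / i = 5930 · 141.154259 = 837,044.7547

A$837,044.75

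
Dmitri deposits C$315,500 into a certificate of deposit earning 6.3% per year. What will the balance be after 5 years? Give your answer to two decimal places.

C$428,218.76

FV = PV·(1+i)^n = 315,500 × 1.357270 = 428,218.7567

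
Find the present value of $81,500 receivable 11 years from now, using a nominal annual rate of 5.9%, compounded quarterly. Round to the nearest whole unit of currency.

$42,792

Periodic rate i = 0.059/4 = 0.01475; n = 11 × 4 = 44 periods.
Discount factor = (1+0.01475)^(−44) = 0.525051; PV = 81,500 × 0.525051 = 42,791.6437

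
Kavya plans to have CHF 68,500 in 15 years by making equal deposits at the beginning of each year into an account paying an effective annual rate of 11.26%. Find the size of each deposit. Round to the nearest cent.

CHF 1,752.63

PMT = 68500 / ( [(1+0.1126)^15 − 1] / 0.1126 × (1+i) ) = 68500 / 39.084089 = 1,752.6314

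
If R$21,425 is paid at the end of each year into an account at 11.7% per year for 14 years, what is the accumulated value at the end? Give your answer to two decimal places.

FV = PMT · [(1+i)^n − 1] / i = 21425 · 31.683782 = 678,825.0198

R$678,825.02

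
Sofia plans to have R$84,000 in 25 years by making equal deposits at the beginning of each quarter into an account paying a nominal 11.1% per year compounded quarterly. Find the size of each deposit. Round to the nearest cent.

R$157.03

With 4 periods per year: i = 0.02775, n = 100.
FV-annuity factor × (1+i) = 534.933691; PMT = 84000 / 534.933691 = 157.0288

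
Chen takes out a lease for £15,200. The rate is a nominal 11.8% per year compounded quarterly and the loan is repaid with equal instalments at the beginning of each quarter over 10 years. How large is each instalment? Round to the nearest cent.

Periodic rate i = 0.118/4 = 0.0295; n = 10 × 4 = 40 periods.
PMT = 15200 / ( [1 − (1+0.0295)^(−40)] / 0.0295 × (1+i) ) = 15200 / 23.990175 = 633.5927

£633.59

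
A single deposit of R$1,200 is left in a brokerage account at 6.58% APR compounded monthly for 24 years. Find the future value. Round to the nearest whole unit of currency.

i = 0.0658/12 = 0.00548333 per month; n = 24·12 = 288.
FV = 1,200 × (1 + 0.00548333)^288 = 5,796.2298

R$5,796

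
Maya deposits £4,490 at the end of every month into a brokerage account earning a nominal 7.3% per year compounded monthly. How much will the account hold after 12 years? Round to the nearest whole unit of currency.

With 12 periods per year: i = 0.00608333, n = 144.
FV = 4490 × [(1+0.00608333)^144 − 1] / 0.00608333 = 4490 × 229.300512 = 1,029,559.2997

£1,029,559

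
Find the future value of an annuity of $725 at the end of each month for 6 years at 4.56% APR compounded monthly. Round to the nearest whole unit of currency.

Periodic rate i = 0.0456/12 = 0.0038; n = 6 × 12 = 72 periods.
FV = PMT · [(1+i)^n − 1] / i = 725 · 82.633499 = 59,909.2869

$59,909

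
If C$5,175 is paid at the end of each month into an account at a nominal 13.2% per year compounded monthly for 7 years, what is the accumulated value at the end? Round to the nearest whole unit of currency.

With 12 periods per year: i = 0.011, n = 84.
FV = 5175 × [(1+0.011)^84 − 1] / 0.011 = 5175 × 136.969951 = 708,819.4954

C$708,819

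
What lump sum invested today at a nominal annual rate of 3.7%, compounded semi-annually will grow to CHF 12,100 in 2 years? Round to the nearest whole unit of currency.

CHF 11,245

i = 0.037/2 = 0.0185 per half-year; n = 2·2 = 4.
PV = 12,100 / (1 + 0.0185)^4 = 12,100 / 1.076079 = 11,244.5282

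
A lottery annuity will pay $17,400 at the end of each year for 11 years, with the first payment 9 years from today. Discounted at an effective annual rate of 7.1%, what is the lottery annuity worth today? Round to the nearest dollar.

$74,999

Value one period before first payment (t=8): 17400 × [1 − (1+0.071)^(−11)] / 0.071 = 17400 × 7.461466 = 129,829.5016
Discount back 8 years: 129,829.5016 × (1+0.071)^(−8) = 129,829.5016 × 0.577676 = 74,999.3713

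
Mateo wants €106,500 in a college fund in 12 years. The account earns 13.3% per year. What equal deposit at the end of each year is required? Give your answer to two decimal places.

€4,076.53

FV-annuity factor = 26.125176; PMT = 106500 / 26.125176 = 4,076.5275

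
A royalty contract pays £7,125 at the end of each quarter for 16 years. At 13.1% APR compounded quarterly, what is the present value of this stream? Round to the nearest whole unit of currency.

Periodic rate i = 0.131/4 = 0.03275; n = 16 × 4 = 64 periods.
PV = PMT · [1 − (1+i)^(−n)] / i = 7125 · 26.651992 = 189,895.4459

£189,895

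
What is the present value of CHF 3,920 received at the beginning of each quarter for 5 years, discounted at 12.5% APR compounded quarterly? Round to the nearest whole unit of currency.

i = 0.125/4 = 0.03125 per quarter; n = 5·4 = 20.
PV = 3920 × [1 − (1+0.03125)^(−20)] / 0.03125 × (1+i) = 3920 × 15.166577 = 59,452.9822
(Beginning-of-period payments → annuity-due factor ×(1+i).)

CHF 59,453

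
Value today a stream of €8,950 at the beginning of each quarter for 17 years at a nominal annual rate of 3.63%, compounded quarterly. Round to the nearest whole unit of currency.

€456,775

Periodic rate i = 0.0363/4 = 0.009075; n = 17 × 4 = 68 periods.
PV = PMT · [1 − (1+i)^(−n)] / i × (1+i) = 8950 · 51.036353 = 456,775.3636
Payments are at the start of each period, so multiply by (1+i).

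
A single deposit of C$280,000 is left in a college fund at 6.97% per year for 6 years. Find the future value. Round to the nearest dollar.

C$419,498

FV = 280,000 × (1 + 0.0697)^6 = 419,498.1077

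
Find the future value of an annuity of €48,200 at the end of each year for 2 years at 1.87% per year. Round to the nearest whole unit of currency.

€97,301

Accumulation factor s(2|0.0187) = 2.018700; FV = 48200 × 2.018700 = 97,301.3400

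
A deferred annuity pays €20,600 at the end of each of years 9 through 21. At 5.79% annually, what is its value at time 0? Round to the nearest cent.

PV at t=8 (ordinary 13-year annuity): 20600 × a(13|0.0579) = 20600 × 8.962298 = 184,623.3326
Discount back 8 years: 184,623.3326 × (1+0.0579)^(−8) = 184,623.3326 × 0.637446 = 117,687.3135

€117,687.31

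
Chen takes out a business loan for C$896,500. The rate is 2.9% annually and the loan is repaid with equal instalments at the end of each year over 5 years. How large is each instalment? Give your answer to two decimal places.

C$195,196.29

PMT = 896500 / ( [1 − (1+0.029)^(−5)] / 0.029 ) = 896500 / 4.592813 = 195,196.2872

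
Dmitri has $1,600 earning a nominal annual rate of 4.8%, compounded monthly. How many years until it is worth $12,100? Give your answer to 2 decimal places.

Periodic rate i = 0.048/12 = 0.004.
n = ln(12100/1600) / ln(1+0.004) = ln(7.56250) / 0.003992 = 506.8114 months
= 506.8114/12 years

42.23 years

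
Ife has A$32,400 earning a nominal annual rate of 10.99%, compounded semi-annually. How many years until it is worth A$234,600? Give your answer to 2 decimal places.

Periodic rate i = 0.1099/2 = 0.05495.
(1+i)^n = 234600/32400 = 7.24074, so n = ln 7.24074 / ln 1.05495 = 37.0088 half-years
= 37.0088/2 years

18.50 years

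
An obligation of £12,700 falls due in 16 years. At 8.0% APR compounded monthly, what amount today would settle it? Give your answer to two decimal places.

£3,546.10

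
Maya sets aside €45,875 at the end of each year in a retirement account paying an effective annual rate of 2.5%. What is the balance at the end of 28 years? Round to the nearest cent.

FV = PMT · [(1+i)^n − 1] / i = 45875 · 39.859801 = 1,828,568.3594

€1,828,568.36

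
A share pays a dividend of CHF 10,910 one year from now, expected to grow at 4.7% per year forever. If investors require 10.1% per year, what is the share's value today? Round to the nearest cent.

PV = D₁/(r − g) = 10910/(0.101 − 0.047) = 202,037.0370

CHF 202,037.04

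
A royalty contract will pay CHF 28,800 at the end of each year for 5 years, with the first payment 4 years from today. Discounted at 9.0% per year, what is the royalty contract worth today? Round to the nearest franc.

CHF 86,502

PV at t=3 (ordinary 5-year annuity): 28800 × a(5|0.09) = 28800 × 3.889651 = 112,021.9564
Discount back 3 years: 112,021.9564 × (1+0.09)^(−3) = 112,021.9564 × 0.772183 = 86,501.5041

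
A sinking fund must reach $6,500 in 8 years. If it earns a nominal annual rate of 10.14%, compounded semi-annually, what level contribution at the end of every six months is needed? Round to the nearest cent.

$273.20

With 2 periods per year: i = 0.0507, n = 16.
FV-annuity factor = 23.792414; PMT = 6500 / 23.792414 = 273.1963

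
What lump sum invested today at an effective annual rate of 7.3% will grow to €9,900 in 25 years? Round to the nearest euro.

€1,701

Discount factor = (1+0.073)^(−25) = 0.171794; PV = 9,900 × 0.171794 = 1,700.7565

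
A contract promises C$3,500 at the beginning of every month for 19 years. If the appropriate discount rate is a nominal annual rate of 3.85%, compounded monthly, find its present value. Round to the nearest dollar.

C$567,177

With 12 periods per year: i = 0.00320833, n = 228.
PV = 3500 × [1 − (1+0.00320833)^(−228)] / 0.00320833 × (1+i) = 3500 × 162.050580 = 567,177.0285
Payments are at the start of each period, so multiply by (1+i).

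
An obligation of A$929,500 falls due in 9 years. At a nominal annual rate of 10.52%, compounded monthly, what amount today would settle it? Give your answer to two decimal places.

With 12 periods per year: i = 0.00876667, n = 108.
Discount factor = (1+0.00876667)^(−108) = 0.389585; PV = 929,500 × 0.389585 = 362,118.9867

A$362,118.99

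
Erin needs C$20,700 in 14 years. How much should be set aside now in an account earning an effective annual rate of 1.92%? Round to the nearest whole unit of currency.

PV = FV·(1+i)^(−n) = 20,700 × 0.766246 = 15,861.2911

C$15,861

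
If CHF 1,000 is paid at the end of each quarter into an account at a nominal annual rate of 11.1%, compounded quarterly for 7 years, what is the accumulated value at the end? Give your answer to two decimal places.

CHF 41,514.82

With 4 periods per year: i = 0.02775, n = 28.
Accumulation factor s(28|0.02775) = 41.514822; FV = 1000 × 41.514822 = 41,514.8216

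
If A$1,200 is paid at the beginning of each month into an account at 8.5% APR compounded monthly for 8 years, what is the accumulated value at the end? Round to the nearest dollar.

A$165,349

With 12 periods per year: i = 0.00708333, n = 96.
FV = PMT · [(1+i)^n − 1] / i × (1+i) = 1200 · 137.790607 = 165,348.7283
(Beginning-of-period payments → annuity-due factor ×(1+i).)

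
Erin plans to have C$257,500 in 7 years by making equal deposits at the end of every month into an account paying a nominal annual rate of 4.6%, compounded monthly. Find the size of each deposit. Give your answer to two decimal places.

With 12 periods per year: i = 0.00383333, n = 84.
PMT = 257500 / ( [(1+0.00383333)^84 − 1] / 0.00383333 ) = 257500 / 98.878849 = 2,604.1970

C$2,604.20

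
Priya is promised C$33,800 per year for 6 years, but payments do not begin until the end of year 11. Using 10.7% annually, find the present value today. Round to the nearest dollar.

Value one period before first payment (t=10): 33800 × [1 − (1+0.107)^(−6)] / 0.107 = 33800 × 4.267352 = 144,236.5108
Discount back 10 years: 144,236.5108 × (1+0.107)^(−10) = 144,236.5108 × 0.361846 = 52,191.4063

C$52,191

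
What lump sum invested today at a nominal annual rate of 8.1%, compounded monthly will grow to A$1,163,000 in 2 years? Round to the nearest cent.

A$989,601.62

Periodic rate i = 0.081/12 = 0.00675; n = 2 × 12 = 24 periods.
Discount factor = (1+0.00675)^(−24) = 0.850904; PV = 1,163,000 × 0.850904 = 989,601.6165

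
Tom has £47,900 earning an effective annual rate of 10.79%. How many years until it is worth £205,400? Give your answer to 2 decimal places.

14.21 years

n = ln(205400/47900) / ln(1+0.1079) = ln(4.28810) / 0.102466 = 14.2080 years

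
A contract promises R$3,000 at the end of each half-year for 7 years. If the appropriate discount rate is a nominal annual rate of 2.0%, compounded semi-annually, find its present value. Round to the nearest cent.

i = 0.02/2 = 0.01 per half-year; n = 7·2 = 14.
Annuity factor a(14|0.01) = 13.003703; PV = 3000 × 13.003703 = 39,011.1091

R$39,011.11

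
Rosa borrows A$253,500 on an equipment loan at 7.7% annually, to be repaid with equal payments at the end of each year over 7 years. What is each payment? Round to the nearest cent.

Annuity-PV factor = 5.260219; PMT = 253500 / 5.260219 = 48,191.9129

A$48,191.91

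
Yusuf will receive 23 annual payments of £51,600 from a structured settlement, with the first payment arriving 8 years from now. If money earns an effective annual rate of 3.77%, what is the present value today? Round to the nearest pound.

£605,368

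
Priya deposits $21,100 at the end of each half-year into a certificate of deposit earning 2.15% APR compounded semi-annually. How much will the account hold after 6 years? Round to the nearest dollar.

Periodic rate i = 0.0215/2 = 0.01075; n = 6 × 2 = 12 periods.
FV = PMT · [(1+i)^n − 1] / i = 21100 · 12.735549 = 268,720.0923

$268,720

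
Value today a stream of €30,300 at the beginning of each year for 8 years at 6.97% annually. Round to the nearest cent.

€193,766.40

Annuity factor a(8|0.0697) × (1+i) = 6.394931; PV = 30300 × 6.394931 = 193,766.3991
(Beginning-of-period payments → annuity-due factor ×(1+i).)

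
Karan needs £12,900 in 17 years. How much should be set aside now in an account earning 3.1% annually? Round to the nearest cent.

£7,677.02

Discount factor = (1+0.031)^(−17) = 0.595117; PV = 12,900 × 0.595117 = 7,677.0152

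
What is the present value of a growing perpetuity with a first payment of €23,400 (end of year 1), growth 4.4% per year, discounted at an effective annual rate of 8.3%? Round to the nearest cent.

PV = D₁/(r − g) = 23400/(0.083 − 0.044) = 600,000.0000

€600,000.00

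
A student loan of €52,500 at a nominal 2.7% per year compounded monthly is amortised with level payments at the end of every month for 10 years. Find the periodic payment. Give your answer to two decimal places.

Periodic rate i = 0.027/12 = 0.00225; n = 10 × 12 = 120 periods.
Annuity-PV factor = 105.061752; PMT = 52500 / 105.061752 = 499.7061

€499.71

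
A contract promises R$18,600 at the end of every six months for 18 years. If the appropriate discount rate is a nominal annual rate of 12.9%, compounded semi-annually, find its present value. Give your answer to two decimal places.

R$257,983.59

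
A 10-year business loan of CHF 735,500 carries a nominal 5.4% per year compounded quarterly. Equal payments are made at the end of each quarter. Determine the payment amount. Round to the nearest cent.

Periodic rate i = 0.054/4 = 0.0135; n = 10 × 4 = 40 periods.
Annuity-PV factor = 30.751315; PMT = 735500 / 30.751315 = 23,917.6766

CHF 23,917.68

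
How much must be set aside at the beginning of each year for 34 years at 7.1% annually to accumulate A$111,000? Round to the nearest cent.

A$791.23

PMT = 111000 / ( [(1+0.071)^34 − 1] / 0.071 × (1+i) ) = 111000 / 140.287627 = 791.2316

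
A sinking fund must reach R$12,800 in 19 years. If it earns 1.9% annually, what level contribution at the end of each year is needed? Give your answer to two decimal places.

FV-annuity factor = 22.626979; PMT = 12800 / 22.626979 = 565.6964

R$565.70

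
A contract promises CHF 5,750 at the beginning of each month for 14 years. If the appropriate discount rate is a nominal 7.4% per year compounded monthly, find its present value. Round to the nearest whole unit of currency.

i = 0.074/12 = 0.00616667 per month; n = 14·12 = 168.
PV = 5750 × [1 − (1+0.00616667)^(−168)] / 0.00616667 × (1+i) = 5750 × 105.076095 = 604,187.5461
(Beginning-of-period payments → annuity-due factor ×(1+i).)

CHF 604,188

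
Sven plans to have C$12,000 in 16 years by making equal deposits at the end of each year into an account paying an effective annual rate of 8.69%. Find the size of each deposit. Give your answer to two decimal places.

C$373.30

FV-annuity factor = 32.145475; PMT = 12000 / 32.145475 = 373.3029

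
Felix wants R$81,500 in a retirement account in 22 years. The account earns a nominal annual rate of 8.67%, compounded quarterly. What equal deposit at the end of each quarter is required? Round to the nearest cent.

R$315.47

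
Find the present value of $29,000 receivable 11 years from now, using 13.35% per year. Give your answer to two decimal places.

$7,307.37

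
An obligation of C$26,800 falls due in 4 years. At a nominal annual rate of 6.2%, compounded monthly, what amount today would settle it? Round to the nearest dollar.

C$20,927

i = 0.062/12 = 0.00516667 per month; n = 4·12 = 48.
PV = FV·(1+i)^(−n) = 26,800 × 0.780858 = 20,927.0034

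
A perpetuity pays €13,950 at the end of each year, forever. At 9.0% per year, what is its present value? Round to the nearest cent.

PV = C/r = 13950/0.09 = 155,000.0000

€155,000.00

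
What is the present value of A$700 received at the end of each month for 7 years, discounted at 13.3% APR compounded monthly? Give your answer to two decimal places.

With 12 periods per year: i = 0.0110833, n = 84.
PV = PMT · [1 − (1+i)^(−n)] / i = 700 · 54.479710 = 38,135.7971

A$38,135.80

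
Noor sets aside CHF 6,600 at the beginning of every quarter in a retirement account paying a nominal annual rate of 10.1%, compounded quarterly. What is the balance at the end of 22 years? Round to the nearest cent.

With 4 periods per year: i = 0.02525, n = 88.
FV = 6600 × [(1+0.02525)^88 − 1] / 0.02525 × (1+i) = 6600 × 323.804839 = 2,137,111.9406
(Beginning-of-period payments → annuity-due factor ×(1+i).)

CHF 2,137,111.94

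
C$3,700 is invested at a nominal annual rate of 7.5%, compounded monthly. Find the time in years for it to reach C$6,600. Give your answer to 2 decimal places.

Periodic rate i = 0.075/12 = 0.00625.
(1+i)^n = 6600/3700 = 1.78378, so n = ln 1.78378 / ln 1.00625 = 92.8870 months
= 92.8870/12 years

7.74 years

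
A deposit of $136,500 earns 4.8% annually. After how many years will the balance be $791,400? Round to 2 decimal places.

37.49 years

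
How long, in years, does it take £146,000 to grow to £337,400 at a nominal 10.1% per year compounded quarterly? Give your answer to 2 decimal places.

Periodic rate i = 0.101/4 = 0.02525.
n = ln(337400/146000) / ln(1+0.02525) = ln(2.31096) / 0.024936 = 33.5918 quarters
= 33.5918/4 years

8.40 years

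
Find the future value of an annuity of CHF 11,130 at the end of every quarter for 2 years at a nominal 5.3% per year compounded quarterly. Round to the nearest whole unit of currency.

CHF 93,280

Periodic rate i = 0.053/4 = 0.01325; n = 2 × 4 = 8 periods.
FV = PMT · [(1+i)^n − 1] / i = 11130 · 8.380996 = 93,280.4863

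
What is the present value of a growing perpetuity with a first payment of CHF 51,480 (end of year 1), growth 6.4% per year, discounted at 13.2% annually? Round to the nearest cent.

CHF 757,058.82

PV = D₁/(r − g) = 51480/(0.132 − 0.064) = 757,058.8235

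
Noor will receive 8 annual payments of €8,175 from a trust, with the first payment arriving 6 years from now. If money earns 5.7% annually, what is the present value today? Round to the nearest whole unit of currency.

€38,937

PV at t=5 (ordinary 8-year annuity): 8175 × a(8|0.057) = 8175 × 6.284200 = 51,373.3387
PV₀ = 51,373.3387 / (1+0.057)^5 = 51,373.3387 / 1.319395 = 38,937.0329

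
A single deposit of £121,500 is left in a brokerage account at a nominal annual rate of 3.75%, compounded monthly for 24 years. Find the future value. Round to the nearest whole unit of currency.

£298,423

Periodic rate i = 0.0375/12 = 0.003125; n = 24 × 12 = 288 periods.
FV = 121,500 × (1 + 0.003125)^288 = 298,422.6993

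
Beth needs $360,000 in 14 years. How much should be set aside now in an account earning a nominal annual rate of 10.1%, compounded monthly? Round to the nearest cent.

With 12 periods per year: i = 0.00841667, n = 168.
PV = 360,000 / (1 + 0.00841667)^168 = 360,000 / 4.088109 = 88,060.2672

$88,060.27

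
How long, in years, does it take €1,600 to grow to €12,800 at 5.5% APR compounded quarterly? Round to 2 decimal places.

38.07 years

Periodic rate i = 0.055/4 = 0.01375.
(1+i)^n = 12800/1600 = 8.00000, so n = ln 8.00000 / ln 1.01375 = 152.2695 quarters
= 152.2695/4 years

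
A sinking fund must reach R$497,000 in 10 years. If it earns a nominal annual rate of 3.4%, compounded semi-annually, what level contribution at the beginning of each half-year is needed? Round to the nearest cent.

R$20,720.81

Periodic rate i = 0.034/2 = 0.017; n = 10 × 2 = 20 periods.
PMT = 497000 / ( [(1+0.017)^20 − 1] / 0.017 × (1+i) ) = 497000 / 23.985554 = 20,720.8057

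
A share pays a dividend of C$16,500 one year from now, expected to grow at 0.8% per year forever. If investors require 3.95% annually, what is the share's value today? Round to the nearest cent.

PV = PMT / (i − g) = 16500 / (0.0395 − 0.008) = 16500 / 0.031500 = 523,809.5238

C$523,809.52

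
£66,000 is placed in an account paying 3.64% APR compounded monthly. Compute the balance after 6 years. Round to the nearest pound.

i = 0.0364/12 = 0.00303333 per month; n = 6·12 = 72.
FV = 66,000 × (1 + 0.00303333)^72 = 82,082.4451

£82,082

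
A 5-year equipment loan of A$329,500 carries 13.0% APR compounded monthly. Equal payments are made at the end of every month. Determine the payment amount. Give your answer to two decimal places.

A$7,497.14

Periodic rate i = 0.13/12 = 0.0108333; n = 5 × 12 = 60 periods.
Annuity-PV factor = 43.950107; PMT = 329500 / 43.950107 = 7,497.1376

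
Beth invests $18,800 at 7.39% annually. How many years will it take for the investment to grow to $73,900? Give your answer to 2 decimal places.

n = ln(73900/18800) / ln(1+0.0739) = ln(3.93085) / 0.071297 = 19.1994 years

19.20 years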